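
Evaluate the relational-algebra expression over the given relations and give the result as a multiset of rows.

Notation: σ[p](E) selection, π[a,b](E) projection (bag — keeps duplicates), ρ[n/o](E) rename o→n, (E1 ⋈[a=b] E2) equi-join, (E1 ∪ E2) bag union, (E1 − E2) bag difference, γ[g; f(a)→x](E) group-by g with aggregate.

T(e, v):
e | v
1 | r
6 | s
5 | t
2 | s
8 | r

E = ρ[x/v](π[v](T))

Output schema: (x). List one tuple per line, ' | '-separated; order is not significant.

Row counts bottom-up:
  T → 5
  π[v](T) → 5
  ρ[x/v](π[v](T)) → 5

== RESULT ==
x
r
r
s
s
t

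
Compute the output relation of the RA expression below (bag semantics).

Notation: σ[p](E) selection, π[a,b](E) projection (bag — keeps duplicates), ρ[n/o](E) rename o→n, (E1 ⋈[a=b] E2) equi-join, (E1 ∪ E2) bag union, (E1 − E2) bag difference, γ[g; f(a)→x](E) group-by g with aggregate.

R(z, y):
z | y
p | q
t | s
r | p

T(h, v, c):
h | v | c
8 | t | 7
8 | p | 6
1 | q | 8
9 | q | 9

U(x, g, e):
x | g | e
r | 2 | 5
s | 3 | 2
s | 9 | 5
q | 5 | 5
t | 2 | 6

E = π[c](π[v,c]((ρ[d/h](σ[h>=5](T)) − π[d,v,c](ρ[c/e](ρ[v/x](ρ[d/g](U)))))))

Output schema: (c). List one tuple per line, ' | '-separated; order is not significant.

Stepwise |·|:
  T → 4
  σ[h>=5](T) → 3
  ρ[d/h](σ[h>=5](T)) → 3
  U → 5
  ρ[d/g](U) → 5
  ρ[v/x](ρ[d/g](U)) → 5
  ρ[c/e](ρ[v/x](ρ[d/g](U))) → 5
  π[d,v,c](ρ[c/e](ρ[v/x](ρ[d/g](U)))) → 5
  (ρ[d/h](σ[h>=5](T)) − π[d,v,c](ρ[c/e](ρ[v/x](ρ[d/g](U))))) → 3
  π[v,c]((ρ[d/h](σ[h>=5](T)) − π[d,v,c](ρ[c/e](ρ[v/x](ρ[d/g](U)))))) → 3
  π[c](π[v,c]((ρ[d/h](σ[h>=5](T)) − π[d,v,c](ρ[c/e](ρ[v/x](ρ[d/g](U))))))) → 3

== RESULT ==
c
6
7
9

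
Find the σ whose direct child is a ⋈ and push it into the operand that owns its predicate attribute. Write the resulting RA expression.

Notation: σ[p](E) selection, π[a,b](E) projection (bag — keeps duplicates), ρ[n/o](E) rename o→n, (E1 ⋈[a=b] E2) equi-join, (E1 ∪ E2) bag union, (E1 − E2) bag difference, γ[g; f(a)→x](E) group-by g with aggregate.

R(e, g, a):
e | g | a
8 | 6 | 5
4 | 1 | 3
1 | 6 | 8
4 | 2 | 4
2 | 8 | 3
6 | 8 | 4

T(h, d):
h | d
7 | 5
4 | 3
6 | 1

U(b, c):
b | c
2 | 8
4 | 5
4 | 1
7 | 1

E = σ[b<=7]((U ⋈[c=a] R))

σ filters on b, owned by the left side.
E' = (σ[b<=7](U) ⋈[c=a] R)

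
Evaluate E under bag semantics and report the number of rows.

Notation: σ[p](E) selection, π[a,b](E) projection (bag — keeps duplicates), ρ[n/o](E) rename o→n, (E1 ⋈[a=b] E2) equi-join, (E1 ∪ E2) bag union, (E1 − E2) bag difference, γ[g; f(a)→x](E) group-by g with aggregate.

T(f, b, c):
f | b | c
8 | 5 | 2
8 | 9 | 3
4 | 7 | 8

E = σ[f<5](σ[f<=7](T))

Stepwise |·|:
  T → 3
  σ[f<=7](T) → 1
  σ[f<5](σ[f<=7](T)) → 1

|E| = 1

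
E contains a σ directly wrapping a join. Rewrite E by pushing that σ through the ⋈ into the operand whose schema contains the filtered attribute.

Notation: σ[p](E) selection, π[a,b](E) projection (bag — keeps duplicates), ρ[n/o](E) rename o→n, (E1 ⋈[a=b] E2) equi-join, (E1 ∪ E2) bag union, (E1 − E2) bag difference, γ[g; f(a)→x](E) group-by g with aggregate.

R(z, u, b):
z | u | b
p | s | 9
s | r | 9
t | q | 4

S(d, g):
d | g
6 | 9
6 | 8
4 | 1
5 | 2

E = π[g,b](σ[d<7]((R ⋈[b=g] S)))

σ filters on d, owned by the right side.
E' = π[g,b]((R ⋈[b=g] σ[d<7](S)))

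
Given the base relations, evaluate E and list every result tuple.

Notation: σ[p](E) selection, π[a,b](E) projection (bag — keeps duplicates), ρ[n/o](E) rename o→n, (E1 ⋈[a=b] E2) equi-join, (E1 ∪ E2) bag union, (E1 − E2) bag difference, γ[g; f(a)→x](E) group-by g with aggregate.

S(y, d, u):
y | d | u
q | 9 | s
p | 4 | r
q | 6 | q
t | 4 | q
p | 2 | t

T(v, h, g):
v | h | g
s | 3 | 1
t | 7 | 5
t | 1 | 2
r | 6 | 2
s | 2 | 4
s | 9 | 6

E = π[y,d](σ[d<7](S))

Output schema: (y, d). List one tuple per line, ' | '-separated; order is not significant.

Subexpression sizes:
  S → 5
  σ[d<7](S) → 4
  π[y,d](σ[d<7](S)) → 4

== RESULT ==
y | d
p | 2
p | 4
q | 6
t | 4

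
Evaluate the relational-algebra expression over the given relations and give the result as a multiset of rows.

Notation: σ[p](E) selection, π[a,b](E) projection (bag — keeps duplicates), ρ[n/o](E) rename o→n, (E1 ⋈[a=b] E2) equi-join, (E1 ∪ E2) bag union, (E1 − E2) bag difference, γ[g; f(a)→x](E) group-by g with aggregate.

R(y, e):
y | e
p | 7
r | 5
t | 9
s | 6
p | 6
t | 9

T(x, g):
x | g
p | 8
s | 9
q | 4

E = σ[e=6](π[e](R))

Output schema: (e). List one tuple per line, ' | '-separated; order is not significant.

Row counts bottom-up:
  R → 6
  π[e](R) → 6
  σ[e=6](π[e](R)) → 2

== RESULT ==
e
6
6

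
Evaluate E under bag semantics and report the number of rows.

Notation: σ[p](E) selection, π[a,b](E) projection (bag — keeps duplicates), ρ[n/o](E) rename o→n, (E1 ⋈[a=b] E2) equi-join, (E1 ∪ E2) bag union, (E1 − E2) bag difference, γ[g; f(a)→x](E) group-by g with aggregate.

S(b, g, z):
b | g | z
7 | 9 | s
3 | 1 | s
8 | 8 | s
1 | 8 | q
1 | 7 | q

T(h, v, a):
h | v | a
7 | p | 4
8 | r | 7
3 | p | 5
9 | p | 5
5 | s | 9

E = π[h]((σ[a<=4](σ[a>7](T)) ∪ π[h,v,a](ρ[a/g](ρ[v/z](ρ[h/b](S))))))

Stepwise |·|:
  T → 5
  σ[a>7](T) → 1
  σ[a<=4](σ[a>7](T)) → 0
  S → 5
  ρ[h/b](S) → 5
  ρ[v/z](ρ[h/b](S)) → 5
  ρ[a/g](ρ[v/z](ρ[h/b](S))) → 5
  π[h,v,a](ρ[a/g](ρ[v/z](ρ[h/b](S)))) → 5
  (σ[a<=4](σ[a>7](T)) ∪ π[h,v,a](ρ[a/g](ρ[v/z](ρ[h/b](S))))) → 5
  π[h]((σ[a<=4](σ[a>7](T)) ∪ π[h,v,a](ρ[a/g](ρ[v/z](ρ[h/b](S)))))) → 5

|E| = 5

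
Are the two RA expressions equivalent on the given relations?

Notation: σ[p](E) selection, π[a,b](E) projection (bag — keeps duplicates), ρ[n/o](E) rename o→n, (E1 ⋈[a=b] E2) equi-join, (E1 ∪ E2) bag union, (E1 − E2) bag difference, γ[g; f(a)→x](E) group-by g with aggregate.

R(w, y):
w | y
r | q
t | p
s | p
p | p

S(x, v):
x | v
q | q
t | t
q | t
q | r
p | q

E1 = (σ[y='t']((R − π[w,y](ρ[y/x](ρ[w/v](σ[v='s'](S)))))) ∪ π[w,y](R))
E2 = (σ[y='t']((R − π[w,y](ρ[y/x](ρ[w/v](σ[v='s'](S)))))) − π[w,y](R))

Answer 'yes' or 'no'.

E1 stepwise |·|:
  R → 4
  S → 5
  σ[v='s'](S) → 0
  ρ[w/v](σ[v='s'](S)) → 0
  ρ[y/x](ρ[w/v](σ[v='s'](S))) → 0
  π[w,y](ρ[y/x](ρ[w/v](σ[v='s'](S)))) → 0
  (R − π[w,y](ρ[y/x](ρ[w/v](σ[v='s'](S))))) → 4
  σ[y='t']((R − π[w,y](ρ[y/x](ρ[w/v](σ[v='s'](S)))))) → 0
  R → 4
  π[w,y](R) → 4
  (σ[y='t']((R − π[w,y](ρ[y/x](ρ[w/v](σ[v='s'](S)))))) ∪ π[w,y](R)) → 4
E2 stepwise |·|:
  R → 4
  S → 5
  σ[v='s'](S) → 0
  ρ[w/v](σ[v='s'](S)) → 0
  ρ[y/x](ρ[w/v](σ[v='s'](S))) → 0
  π[w,y](ρ[y/x](ρ[w/v](σ[v='s'](S)))) → 0
  (R − π[w,y](ρ[y/x](ρ[w/v](σ[v='s'](S))))) → 4
  σ[y='t']((R − π[w,y](ρ[y/x](ρ[w/v](σ[v='s'](S)))))) → 0
  R → 4
  π[w,y](R) → 4
  (σ[y='t']((R − π[w,y](ρ[y/x](ρ[w/v](σ[v='s'](S)))))) − π[w,y](R)) → 0

E1 result:
w | y
p | p
r | q
s | p
t | p
E2 result:
w | y
(0 rows)
Witness: ('r', 'q') appears 1× in E1 but 0× in E2.

no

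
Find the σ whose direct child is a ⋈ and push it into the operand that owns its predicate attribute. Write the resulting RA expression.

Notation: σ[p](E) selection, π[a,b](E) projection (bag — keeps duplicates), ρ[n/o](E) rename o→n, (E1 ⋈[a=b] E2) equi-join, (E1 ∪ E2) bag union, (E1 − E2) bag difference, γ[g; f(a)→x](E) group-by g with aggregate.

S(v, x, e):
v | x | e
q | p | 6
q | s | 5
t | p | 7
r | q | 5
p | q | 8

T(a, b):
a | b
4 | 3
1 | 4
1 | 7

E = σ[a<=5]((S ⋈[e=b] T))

σ filters on a, owned by the right side.
E' = (S ⋈[e=b] σ[a<=5](T))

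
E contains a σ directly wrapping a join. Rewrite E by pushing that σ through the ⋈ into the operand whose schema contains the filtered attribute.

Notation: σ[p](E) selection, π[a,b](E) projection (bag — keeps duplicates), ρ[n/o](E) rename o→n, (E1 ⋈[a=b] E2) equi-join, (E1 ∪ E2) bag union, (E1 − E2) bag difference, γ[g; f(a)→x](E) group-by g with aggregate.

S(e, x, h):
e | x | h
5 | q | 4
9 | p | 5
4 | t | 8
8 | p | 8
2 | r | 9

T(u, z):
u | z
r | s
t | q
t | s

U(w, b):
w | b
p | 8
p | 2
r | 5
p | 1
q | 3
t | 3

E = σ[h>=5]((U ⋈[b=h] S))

σ filters on h, owned by the right side.
E' = (U ⋈[b=h] σ[h>=5](S))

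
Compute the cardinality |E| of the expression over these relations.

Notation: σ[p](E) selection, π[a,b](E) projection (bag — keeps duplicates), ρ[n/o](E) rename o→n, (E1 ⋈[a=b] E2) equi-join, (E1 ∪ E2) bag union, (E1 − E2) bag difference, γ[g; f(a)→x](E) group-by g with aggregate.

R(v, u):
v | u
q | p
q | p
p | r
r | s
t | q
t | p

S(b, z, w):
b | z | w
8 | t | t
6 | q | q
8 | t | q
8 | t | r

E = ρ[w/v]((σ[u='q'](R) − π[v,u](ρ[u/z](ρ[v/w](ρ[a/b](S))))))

Per-node cardinality:
  R → 6
  σ[u='q'](R) → 1
  S → 4
  ρ[a/b](S) → 4
  ρ[v/w](ρ[a/b](S)) → 4
  ρ[u/z](ρ[v/w](ρ[a/b](S))) → 4
  π[v,u](ρ[u/z](ρ[v/w](ρ[a/b](S)))) → 4
  (σ[u='q'](R) − π[v,u](ρ[u/z](ρ[v/w](ρ[a/b](S))))) → 1
  ρ[w/v]((σ[u='q'](R) − π[v,u](ρ[u/z](ρ[v/w](ρ[a/b](S)))))) → 1

|E| = 1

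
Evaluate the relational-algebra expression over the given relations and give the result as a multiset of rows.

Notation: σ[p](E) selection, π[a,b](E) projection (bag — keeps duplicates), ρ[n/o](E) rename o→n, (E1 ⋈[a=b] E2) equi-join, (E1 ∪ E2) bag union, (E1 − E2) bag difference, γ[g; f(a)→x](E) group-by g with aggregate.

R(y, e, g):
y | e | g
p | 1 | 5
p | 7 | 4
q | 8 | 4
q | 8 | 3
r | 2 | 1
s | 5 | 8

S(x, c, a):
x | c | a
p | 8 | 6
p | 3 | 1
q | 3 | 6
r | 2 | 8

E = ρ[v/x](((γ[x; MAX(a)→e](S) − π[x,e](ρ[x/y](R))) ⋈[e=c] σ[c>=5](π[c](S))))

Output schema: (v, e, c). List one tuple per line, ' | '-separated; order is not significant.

Row counts bottom-up:
  S → 4
  γ[x; MAX(a)→e](S) → 3
  R → 6
  ρ[x/y](R) → 6
  π[x,e](ρ[x/y](R)) → 6
  (γ[x; MAX(a)→e](S) − π[x,e](ρ[x/y](R))) → 3
  S → 4
  π[c](S) → 4
  σ[c>=5](π[c](S)) → 1
  ((γ[x; MAX(a)→e](S) − π[x,e](ρ[x/y](R))) ⋈[e=c] σ[c>=5](π[c](S))) → 1
  ρ[v/x](((γ[x; MAX(a)→e](S) − π[x,e](ρ[x/y](R))) ⋈[e=c] σ[c>=5](π[c](S)))) → 1

== RESULT ==
v | e | c
r | 8 | 8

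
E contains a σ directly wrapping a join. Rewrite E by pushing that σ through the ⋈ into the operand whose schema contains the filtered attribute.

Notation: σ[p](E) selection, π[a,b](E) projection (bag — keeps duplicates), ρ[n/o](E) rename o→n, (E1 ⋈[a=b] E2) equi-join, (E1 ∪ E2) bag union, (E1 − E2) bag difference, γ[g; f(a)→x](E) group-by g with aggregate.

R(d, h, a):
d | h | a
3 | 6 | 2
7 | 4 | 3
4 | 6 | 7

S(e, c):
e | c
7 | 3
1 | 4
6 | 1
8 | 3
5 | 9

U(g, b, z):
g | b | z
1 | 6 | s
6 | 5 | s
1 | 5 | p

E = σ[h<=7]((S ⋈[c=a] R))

σ filters on h, owned by the right side.
E' = (S ⋈[c=a] σ[h<=7](R))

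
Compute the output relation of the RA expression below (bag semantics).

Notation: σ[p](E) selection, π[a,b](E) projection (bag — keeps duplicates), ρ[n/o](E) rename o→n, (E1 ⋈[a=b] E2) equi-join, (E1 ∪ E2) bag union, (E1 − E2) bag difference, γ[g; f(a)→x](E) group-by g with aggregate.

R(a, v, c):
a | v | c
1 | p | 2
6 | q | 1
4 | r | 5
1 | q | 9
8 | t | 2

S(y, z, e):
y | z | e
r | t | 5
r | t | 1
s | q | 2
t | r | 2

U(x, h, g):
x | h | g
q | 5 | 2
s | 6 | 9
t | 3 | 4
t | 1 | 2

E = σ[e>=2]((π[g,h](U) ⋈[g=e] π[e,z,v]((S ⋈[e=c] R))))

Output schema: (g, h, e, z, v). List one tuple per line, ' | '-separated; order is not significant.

Per-node cardinality:
  U → 4
  π[g,h](U) → 4
  S → 4
  R → 5
  (S ⋈[e=c] R) → 6
  π[e,z,v]((S ⋈[e=c] R)) → 6
  (π[g,h](U) ⋈[g=e] π[e,z,v]((S ⋈[e=c] R))) → 8
  σ[e>=2]((π[g,h](U) ⋈[g=e] π[e,z,v]((S ⋈[e=c] R)))) → 8

== RESULT ==
g | h | e | z | v
2 | 1 | 2 | q | p
2 | 1 | 2 | q | t
2 | 1 | 2 | r | p
2 | 1 | 2 | r | t
2 | 5 | 2 | q | p
2 | 5 | 2 | q | t
2 | 5 | 2 | r | p
2 | 5 | 2 | r | t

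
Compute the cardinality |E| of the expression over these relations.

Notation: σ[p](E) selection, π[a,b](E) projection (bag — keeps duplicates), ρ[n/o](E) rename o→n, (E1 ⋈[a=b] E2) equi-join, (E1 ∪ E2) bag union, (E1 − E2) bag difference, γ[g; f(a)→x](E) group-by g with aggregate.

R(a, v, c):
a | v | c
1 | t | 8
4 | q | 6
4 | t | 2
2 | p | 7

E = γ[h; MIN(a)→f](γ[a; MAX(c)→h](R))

Row counts bottom-up:
  R → 4
  γ[a; MAX(c)→h](R) → 3
  γ[h; MIN(a)→f](γ[a; MAX(c)→h](R)) → 3

|E| = 3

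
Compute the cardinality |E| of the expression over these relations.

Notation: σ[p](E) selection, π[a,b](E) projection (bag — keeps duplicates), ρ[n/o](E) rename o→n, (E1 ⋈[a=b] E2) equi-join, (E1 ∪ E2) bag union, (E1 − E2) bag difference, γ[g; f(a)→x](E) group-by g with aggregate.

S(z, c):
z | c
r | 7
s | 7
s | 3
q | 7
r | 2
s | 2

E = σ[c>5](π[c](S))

Row counts bottom-up:
  S → 6
  π[c](S) → 6
  σ[c>5](π[c](S)) → 3

|E| = 3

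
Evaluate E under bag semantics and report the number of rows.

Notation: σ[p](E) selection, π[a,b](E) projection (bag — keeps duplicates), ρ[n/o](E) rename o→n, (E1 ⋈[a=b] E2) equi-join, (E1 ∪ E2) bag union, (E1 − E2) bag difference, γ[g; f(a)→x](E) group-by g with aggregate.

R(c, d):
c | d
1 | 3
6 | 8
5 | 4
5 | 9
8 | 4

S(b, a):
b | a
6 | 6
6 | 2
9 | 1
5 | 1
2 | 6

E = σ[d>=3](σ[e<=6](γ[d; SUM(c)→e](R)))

Per-node cardinality:
  R → 5
  γ[d; SUM(c)→e](R) → 4
  σ[e<=6](γ[d; SUM(c)→e](R)) → 3
  σ[d>=3](σ[e<=6](γ[d; SUM(c)→e](R))) → 3

|E| = 3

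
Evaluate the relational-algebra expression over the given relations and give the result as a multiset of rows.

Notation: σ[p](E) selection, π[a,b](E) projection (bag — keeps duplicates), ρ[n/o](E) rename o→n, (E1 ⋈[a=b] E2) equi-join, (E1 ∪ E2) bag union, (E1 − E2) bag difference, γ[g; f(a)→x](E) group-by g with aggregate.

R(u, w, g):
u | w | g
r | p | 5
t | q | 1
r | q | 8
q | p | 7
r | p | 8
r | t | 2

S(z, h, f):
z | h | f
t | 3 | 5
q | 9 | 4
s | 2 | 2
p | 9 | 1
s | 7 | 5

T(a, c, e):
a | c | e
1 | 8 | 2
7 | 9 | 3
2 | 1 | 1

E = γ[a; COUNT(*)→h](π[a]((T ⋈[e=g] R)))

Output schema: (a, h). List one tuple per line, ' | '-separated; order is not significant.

Stepwise |·|:
  T → 3
  R → 6
  (T ⋈[e=g] R) → 2
  π[a]((T ⋈[e=g] R)) → 2
  γ[a; COUNT(*)→h](π[a]((T ⋈[e=g] R))) → 2

== RESULT ==
a | h
1 | 1
2 | 1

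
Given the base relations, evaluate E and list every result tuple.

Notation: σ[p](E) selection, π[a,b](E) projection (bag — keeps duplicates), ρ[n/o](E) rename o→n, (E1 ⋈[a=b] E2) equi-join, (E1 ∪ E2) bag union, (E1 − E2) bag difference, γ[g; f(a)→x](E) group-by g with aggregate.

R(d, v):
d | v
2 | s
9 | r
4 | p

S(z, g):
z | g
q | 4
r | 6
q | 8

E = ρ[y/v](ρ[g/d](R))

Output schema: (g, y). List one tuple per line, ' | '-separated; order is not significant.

Row counts bottom-up:
  R → 3
  ρ[g/d](R) → 3
  ρ[y/v](ρ[g/d](R)) → 3

== RESULT ==
g | y
2 | s
4 | p
9 | r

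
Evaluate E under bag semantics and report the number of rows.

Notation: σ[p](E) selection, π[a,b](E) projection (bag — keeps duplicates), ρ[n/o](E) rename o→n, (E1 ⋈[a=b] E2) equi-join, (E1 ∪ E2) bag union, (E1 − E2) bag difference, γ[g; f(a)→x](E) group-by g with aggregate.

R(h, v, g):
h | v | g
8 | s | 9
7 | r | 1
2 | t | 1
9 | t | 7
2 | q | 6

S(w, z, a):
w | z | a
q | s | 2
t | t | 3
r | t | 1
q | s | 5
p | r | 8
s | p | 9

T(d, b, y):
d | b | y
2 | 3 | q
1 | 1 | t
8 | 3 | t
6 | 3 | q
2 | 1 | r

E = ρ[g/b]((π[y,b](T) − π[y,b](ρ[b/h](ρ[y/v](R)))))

Stepwise |·|:
  T → 5
  π[y,b](T) → 5
  R → 5
  ρ[y/v](R) → 5
  ρ[b/h](ρ[y/v](R)) → 5
  π[y,b](ρ[b/h](ρ[y/v](R))) → 5
  (π[y,b](T) − π[y,b](ρ[b/h](ρ[y/v](R)))) → 5
  ρ[g/b]((π[y,b](T) − π[y,b](ρ[b/h](ρ[y/v](R))))) → 5

|E| = 5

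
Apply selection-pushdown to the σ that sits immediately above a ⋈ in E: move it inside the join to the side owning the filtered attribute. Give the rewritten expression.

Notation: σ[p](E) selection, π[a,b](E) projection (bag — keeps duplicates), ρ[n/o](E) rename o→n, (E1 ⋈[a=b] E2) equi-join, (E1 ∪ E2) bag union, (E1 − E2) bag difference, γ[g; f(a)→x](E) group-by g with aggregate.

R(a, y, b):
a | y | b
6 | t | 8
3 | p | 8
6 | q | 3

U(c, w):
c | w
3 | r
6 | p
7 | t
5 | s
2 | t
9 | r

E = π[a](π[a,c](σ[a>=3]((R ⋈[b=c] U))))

σ filters on a, owned by the left side.
E' = π[a](π[a,c]((σ[a>=3](R) ⋈[b=c] U)))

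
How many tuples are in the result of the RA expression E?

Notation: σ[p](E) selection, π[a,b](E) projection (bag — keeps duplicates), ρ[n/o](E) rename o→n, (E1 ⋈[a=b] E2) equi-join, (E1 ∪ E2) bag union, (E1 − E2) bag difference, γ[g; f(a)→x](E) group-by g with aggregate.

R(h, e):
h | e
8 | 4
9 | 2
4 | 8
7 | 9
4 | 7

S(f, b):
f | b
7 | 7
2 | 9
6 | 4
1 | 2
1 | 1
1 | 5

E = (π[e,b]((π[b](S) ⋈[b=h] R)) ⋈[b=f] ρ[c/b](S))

Subexpression sizes:
  S → 6
  π[b](S) → 6
  R → 5
  (π[b](S) ⋈[b=h] R) → 4
  π[e,b]((π[b](S) ⋈[b=h] R)) → 4
  S → 6
  ρ[c/b](S) → 6
  (π[e,b]((π[b](S) ⋈[b=h] R)) ⋈[b=f] ρ[c/b](S)) → 1

|E| = 1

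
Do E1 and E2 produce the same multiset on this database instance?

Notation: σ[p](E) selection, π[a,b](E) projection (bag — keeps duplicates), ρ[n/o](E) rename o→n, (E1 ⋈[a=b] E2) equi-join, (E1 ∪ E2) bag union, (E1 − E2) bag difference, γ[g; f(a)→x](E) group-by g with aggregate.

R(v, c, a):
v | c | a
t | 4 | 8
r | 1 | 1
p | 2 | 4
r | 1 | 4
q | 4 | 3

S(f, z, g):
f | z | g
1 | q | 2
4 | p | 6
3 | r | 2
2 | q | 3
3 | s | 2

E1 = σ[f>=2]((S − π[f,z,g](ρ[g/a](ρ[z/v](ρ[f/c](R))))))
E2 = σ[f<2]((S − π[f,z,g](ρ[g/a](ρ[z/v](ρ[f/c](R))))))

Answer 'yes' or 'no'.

E1 per-node cardinality:
  S → 5
  R → 5
  ρ[f/c](R) → 5
  ρ[z/v](ρ[f/c](R)) → 5
  ρ[g/a](ρ[z/v](ρ[f/c](R))) → 5
  π[f,z,g](ρ[g/a](ρ[z/v](ρ[f/c](R)))) → 5
  (S − π[f,z,g](ρ[g/a](ρ[z/v](ρ[f/c](R))))) → 5
  σ[f>=2]((S − π[f,z,g](ρ[g/a](ρ[z/v](ρ[f/c](R)))))) → 4
E2 per-node cardinality:
  S → 5
  R → 5
  ρ[f/c](R) → 5
  ρ[z/v](ρ[f/c](R)) → 5
  ρ[g/a](ρ[z/v](ρ[f/c](R))) → 5
  π[f,z,g](ρ[g/a](ρ[z/v](ρ[f/c](R)))) → 5
  (S − π[f,z,g](ρ[g/a](ρ[z/v](ρ[f/c](R))))) → 5
  σ[f<2]((S − π[f,z,g](ρ[g/a](ρ[z/v](ρ[f/c](R)))))) → 1

E1 result:
f | z | g
2 | q | 3
3 | r | 2
3 | s | 2
4 | p | 6
E2 result:
f | z | g
1 | q | 2
Witness: (3, 'r', 2) appears 1× in E1 but 0× in E2.

no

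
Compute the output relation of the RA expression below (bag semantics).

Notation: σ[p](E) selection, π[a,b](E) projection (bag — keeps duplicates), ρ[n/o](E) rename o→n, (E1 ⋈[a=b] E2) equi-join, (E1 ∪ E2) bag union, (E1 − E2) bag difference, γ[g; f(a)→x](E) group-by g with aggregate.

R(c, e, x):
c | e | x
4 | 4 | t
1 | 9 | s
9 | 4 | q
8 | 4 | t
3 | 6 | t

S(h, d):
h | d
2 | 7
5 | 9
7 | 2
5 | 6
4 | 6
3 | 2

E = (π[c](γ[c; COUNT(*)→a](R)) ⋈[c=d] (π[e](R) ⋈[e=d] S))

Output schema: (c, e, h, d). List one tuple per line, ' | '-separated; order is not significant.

Stepwise |·|:
  R → 5
  γ[c; COUNT(*)→a](R) → 5
  π[c](γ[c; COUNT(*)→a](R)) → 5
  R → 5
  π[e](R) → 5
  S → 6
  (π[e](R) ⋈[e=d] S) → 3
  (π[c](γ[c; COUNT(*)→a](R)) ⋈[c=d] (π[e](R) ⋈[e=d] S)) → 1

== RESULT ==
c | e | h | d
9 | 9 | 5 | 9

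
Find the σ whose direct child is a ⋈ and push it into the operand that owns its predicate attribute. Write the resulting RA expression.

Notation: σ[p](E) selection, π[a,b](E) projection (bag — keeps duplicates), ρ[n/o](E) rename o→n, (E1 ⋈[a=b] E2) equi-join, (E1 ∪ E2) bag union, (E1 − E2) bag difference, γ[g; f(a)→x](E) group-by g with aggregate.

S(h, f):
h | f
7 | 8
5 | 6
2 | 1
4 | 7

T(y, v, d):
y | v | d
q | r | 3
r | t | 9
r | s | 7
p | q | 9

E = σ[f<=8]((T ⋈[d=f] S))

σ filters on f, owned by the right side.
E' = (T ⋈[d=f] σ[f<=8](S))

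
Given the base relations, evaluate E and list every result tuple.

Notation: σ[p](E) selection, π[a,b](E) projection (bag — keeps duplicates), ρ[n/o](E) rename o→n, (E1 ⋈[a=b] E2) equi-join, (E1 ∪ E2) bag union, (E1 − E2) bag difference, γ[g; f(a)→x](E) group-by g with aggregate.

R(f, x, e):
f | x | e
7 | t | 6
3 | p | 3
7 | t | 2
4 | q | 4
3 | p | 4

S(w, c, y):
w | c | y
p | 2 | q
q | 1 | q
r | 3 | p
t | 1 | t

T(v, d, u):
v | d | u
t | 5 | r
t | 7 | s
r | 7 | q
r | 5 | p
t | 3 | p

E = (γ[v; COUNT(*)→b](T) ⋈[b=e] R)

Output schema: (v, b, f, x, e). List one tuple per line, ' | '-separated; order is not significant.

Per-node cardinality:
  T → 5
  γ[v; COUNT(*)→b](T) → 2
  R → 5
  (γ[v; COUNT(*)→b](T) ⋈[b=e] R) → 2

== RESULT ==
v | b | f | x | e
r | 2 | 7 | t | 2
t | 3 | 3 | p | 3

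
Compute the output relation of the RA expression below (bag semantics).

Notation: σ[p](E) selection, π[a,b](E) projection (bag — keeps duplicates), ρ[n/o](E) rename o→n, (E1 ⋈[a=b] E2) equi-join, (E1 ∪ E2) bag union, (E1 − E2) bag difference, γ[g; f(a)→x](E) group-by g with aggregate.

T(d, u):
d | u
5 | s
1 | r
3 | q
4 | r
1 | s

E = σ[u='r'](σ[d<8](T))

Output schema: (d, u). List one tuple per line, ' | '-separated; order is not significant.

Stepwise |·|:
  T → 5
  σ[d<8](T) → 5
  σ[u='r'](σ[d<8](T)) → 2

== RESULT ==
d | u
1 | r
4 | r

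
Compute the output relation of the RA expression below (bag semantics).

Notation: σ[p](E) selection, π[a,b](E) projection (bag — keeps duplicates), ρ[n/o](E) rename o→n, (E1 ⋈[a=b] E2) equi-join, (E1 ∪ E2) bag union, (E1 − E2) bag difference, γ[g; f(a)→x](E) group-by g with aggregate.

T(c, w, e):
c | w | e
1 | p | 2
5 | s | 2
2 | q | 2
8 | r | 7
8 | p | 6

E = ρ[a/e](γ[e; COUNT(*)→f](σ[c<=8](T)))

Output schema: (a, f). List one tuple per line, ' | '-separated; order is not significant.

Stepwise |·|:
  T → 5
  σ[c<=8](T) → 5
  γ[e; COUNT(*)→f](σ[c<=8](T)) → 3
  ρ[a/e](γ[e; COUNT(*)→f](σ[c<=8](T))) → 3

== RESULT ==
a | f
2 | 3
6 | 1
7 | 1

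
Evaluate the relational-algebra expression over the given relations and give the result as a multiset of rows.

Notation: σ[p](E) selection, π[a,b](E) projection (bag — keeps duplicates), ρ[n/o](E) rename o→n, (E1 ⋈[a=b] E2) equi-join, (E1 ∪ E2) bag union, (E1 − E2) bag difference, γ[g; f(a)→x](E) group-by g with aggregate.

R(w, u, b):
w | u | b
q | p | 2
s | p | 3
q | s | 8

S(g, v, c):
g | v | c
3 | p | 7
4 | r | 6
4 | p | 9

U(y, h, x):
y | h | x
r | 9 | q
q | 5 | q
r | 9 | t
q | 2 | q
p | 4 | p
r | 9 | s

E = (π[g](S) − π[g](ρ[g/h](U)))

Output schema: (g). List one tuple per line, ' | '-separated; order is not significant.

Stepwise |·|:
  S → 3
  π[g](S) → 3
  U → 6
  ρ[g/h](U) → 6
  π[g](ρ[g/h](U)) → 6
  (π[g](S) − π[g](ρ[g/h](U))) → 2

== RESULT ==
g
3
4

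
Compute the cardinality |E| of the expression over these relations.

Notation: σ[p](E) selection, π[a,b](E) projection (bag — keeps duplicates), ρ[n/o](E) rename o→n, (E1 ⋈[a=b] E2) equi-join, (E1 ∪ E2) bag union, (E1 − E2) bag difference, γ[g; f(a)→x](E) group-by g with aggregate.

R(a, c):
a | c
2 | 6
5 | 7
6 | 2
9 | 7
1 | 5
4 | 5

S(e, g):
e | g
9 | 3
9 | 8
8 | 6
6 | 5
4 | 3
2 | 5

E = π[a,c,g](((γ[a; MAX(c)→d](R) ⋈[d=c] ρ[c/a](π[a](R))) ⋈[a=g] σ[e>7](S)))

Per-node cardinality:
  R → 6
  γ[a; MAX(c)→d](R) → 6
  R → 6
  π[a](R) → 6
  ρ[c/a](π[a](R)) → 6
  (γ[a; MAX(c)→d](R) ⋈[d=c] ρ[c/a](π[a](R))) → 4
  S → 6
  σ[e>7](S) → 3
  ((γ[a; MAX(c)→d](R) ⋈[d=c] ρ[c/a](π[a](R))) ⋈[a=g] σ[e>7](S)) → 1
  π[a,c,g](((γ[a; MAX(c)→d](R) ⋈[d=c] ρ[c/a](π[a](R))) ⋈[a=g] σ[e>7](S))) → 1

|E| = 1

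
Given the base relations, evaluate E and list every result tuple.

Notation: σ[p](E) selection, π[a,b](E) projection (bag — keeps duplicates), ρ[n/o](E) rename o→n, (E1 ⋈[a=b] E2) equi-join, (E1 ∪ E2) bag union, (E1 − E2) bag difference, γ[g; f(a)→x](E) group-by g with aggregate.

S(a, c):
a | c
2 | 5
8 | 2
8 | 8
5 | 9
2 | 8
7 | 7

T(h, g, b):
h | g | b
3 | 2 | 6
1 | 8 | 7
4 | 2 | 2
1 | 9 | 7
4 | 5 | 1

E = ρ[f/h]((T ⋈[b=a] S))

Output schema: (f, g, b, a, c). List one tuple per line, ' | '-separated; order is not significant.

Per-node cardinality:
  T → 5
  S → 6
  (T ⋈[b=a] S) → 4
  ρ[f/h]((T ⋈[b=a] S)) → 4

== RESULT ==
f | g | b | a | c
1 | 8 | 7 | 7 | 7
1 | 9 | 7 | 7 | 7
4 | 2 | 2 | 2 | 5
4 | 2 | 2 | 2 | 8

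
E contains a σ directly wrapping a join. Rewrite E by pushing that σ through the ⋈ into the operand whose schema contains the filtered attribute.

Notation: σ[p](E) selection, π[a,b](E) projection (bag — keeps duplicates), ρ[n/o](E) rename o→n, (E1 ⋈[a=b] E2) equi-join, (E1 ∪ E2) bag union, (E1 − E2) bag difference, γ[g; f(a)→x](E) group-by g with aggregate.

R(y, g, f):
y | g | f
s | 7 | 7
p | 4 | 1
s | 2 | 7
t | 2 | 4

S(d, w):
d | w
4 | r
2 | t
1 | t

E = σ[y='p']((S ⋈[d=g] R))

σ filters on y, owned by the right side.
E' = (S ⋈[d=g] σ[y='p'](R))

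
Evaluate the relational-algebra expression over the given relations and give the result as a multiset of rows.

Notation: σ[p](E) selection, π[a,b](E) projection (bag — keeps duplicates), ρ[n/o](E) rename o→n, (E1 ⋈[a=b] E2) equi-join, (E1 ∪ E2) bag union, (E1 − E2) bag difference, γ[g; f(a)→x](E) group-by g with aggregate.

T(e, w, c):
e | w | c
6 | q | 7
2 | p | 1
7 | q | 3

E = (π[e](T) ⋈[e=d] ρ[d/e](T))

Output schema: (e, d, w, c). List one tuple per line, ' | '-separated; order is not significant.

Per-node cardinality:
  T → 3
  π[e](T) → 3
  T → 3
  ρ[d/e](T) → 3
  (π[e](T) ⋈[e=d] ρ[d/e](T)) → 3

== RESULT ==
e | d | w | c
2 | 2 | p | 1
6 | 6 | q | 7
7 | 7 | q | 3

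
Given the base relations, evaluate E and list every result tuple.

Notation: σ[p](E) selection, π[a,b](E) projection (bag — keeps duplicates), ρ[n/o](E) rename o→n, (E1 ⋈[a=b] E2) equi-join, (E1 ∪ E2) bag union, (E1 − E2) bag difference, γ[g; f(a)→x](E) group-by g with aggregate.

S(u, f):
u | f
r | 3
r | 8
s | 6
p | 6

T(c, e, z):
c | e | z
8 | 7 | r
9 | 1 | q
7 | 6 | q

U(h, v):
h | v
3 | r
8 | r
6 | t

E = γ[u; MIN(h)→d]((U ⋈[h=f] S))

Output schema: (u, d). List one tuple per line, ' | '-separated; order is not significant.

Per-node cardinality:
  U → 3
  S → 4
  (U ⋈[h=f] S) → 4
  γ[u; MIN(h)→d]((U ⋈[h=f] S)) → 3

== RESULT ==
u | d
p | 6
r | 3
s | 6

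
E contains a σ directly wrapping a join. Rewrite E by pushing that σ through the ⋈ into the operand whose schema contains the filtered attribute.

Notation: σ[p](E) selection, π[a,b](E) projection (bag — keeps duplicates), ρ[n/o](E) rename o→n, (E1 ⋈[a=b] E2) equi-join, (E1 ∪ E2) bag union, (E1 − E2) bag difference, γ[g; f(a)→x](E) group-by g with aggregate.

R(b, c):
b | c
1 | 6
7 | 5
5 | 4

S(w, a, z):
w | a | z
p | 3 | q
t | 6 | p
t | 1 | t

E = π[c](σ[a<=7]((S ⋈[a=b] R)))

σ filters on a, owned by the left side.
E' = π[c]((σ[a<=7](S) ⋈[a=b] R))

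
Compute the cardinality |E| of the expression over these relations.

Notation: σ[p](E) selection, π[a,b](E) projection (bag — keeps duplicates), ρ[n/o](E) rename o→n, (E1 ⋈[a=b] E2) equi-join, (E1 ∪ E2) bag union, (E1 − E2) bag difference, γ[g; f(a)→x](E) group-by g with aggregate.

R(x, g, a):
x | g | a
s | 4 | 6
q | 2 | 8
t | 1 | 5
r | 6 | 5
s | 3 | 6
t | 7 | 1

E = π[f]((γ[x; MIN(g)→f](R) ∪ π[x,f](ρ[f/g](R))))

Per-node cardinality:
  R → 6
  γ[x; MIN(g)→f](R) → 4
  R → 6
  ρ[f/g](R) → 6
  π[x,f](ρ[f/g](R)) → 6
  (γ[x; MIN(g)→f](R) ∪ π[x,f](ρ[f/g](R))) → 10
  π[f]((γ[x; MIN(g)→f](R) ∪ π[x,f](ρ[f/g](R)))) → 10

|E| = 10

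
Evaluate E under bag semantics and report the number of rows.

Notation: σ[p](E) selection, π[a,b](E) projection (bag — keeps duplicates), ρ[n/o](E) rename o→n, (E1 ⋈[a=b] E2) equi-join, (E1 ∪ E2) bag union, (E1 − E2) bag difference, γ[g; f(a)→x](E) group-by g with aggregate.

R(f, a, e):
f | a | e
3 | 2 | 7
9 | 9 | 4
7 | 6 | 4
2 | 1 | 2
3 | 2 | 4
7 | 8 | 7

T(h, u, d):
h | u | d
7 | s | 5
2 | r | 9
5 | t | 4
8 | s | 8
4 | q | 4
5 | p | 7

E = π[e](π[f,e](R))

Stepwise |·|:
  R → 6
  π[f,e](R) → 6
  π[e](π[f,e](R)) → 6

|E| = 6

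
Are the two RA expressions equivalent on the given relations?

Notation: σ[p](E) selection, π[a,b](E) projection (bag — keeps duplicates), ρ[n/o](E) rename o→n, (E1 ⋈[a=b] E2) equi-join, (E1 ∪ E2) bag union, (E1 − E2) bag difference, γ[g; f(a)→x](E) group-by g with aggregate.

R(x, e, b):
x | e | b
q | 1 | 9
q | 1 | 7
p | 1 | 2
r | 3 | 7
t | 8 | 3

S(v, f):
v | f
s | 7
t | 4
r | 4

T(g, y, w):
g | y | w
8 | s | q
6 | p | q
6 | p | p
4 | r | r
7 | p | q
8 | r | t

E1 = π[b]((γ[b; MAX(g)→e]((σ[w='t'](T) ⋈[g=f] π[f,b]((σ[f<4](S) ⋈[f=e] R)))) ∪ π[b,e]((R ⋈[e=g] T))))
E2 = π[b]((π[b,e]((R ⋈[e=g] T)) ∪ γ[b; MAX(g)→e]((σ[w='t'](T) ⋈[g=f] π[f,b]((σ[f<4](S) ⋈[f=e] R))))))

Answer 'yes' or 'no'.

E1 row counts bottom-up:
  T → 6
  σ[w='t'](T) → 1
  S → 3
  σ[f<4](S) → 0
  R → 5
  (σ[f<4](S) ⋈[f=e] R) → 0
  π[f,b]((σ[f<4](S) ⋈[f=e] R)) → 0
  (σ[w='t'](T) ⋈[g=f] π[f,b]((σ[f<4](S) ⋈[f=e] R))) → 0
  γ[b; MAX(g)→e]((σ[w='t'](T) ⋈[g=f] π[f,b]((σ[f<4](S) ⋈[f=e] R)))) → 0
  R → 5
  T → 6
  (R ⋈[e=g] T) → 2
  π[b,e]((R ⋈[e=g] T)) → 2
  (γ[b; MAX(g)→e]((σ[w='t'](T) ⋈[g=f] π[f,b]((σ[f<4](S) ⋈[f=e] R)))) ∪ π[b,e]((R ⋈[e=g] T))) → 2
  π[b]((γ[b; MAX(g)→e]((σ[w='t'](T) ⋈[g=f] π[f,b]((σ[f<4](S) ⋈[f=e] R)))) ∪ π[b,e]((R ⋈[e=g] T)))) → 2
E2 row counts bottom-up:
  R → 5
  T → 6
  (R ⋈[e=g] T) → 2
  π[b,e]((R ⋈[e=g] T)) → 2
  T → 6
  σ[w='t'](T) → 1
  S → 3
  σ[f<4](S) → 0
  R → 5
  (σ[f<4](S) ⋈[f=e] R) → 0
  π[f,b]((σ[f<4](S) ⋈[f=e] R)) → 0
  (σ[w='t'](T) ⋈[g=f] π[f,b]((σ[f<4](S) ⋈[f=e] R))) → 0
  γ[b; MAX(g)→e]((σ[w='t'](T) ⋈[g=f] π[f,b]((σ[f<4](S) ⋈[f=e] R)))) → 0
  (π[b,e]((R ⋈[e=g] T)) ∪ γ[b; MAX(g)→e]((σ[w='t'](T) ⋈[g=f] π[f,b]((σ[f<4](S) ⋈[f=e] R))))) → 2
  π[b]((π[b,e]((R ⋈[e=g] T)) ∪ γ[b; MAX(g)→e]((σ[w='t'](T) ⋈[g=f] π[f,b]((σ[f<4](S) ⋈[f=e] R)))))) → 2

E1 and E2 produce the same multiset:
b
3
3

yes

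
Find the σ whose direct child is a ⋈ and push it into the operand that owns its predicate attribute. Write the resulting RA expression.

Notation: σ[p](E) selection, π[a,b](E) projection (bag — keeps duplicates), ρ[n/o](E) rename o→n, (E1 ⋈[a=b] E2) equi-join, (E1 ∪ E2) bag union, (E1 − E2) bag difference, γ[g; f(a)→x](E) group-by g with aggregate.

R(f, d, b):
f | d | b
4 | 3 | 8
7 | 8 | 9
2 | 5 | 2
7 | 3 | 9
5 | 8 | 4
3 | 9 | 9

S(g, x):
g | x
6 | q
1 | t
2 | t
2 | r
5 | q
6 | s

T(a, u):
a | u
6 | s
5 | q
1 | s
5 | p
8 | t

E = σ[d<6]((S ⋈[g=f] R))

σ filters on d, owned by the right side.
E' = (S ⋈[g=f] σ[d<6](R))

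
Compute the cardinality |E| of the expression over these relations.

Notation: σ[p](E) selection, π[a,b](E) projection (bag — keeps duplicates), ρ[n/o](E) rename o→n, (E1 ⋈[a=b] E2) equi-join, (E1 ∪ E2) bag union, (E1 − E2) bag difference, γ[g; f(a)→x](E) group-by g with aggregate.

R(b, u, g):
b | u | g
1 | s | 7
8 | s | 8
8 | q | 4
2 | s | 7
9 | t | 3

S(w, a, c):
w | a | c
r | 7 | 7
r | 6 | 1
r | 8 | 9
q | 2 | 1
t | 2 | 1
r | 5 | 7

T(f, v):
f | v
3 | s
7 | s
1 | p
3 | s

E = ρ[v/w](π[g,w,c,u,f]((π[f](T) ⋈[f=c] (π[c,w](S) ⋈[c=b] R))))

Stepwise |·|:
  T → 4
  π[f](T) → 4
  S → 6
  π[c,w](S) → 6
  R → 5
  (π[c,w](S) ⋈[c=b] R) → 4
  (π[f](T) ⋈[f=c] (π[c,w](S) ⋈[c=b] R)) → 3
  π[g,w,c,u,f]((π[f](T) ⋈[f=c] (π[c,w](S) ⋈[c=b] R))) → 3
  ρ[v/w](π[g,w,c,u,f]((π[f](T) ⋈[f=c] (π[c,w](S) ⋈[c=b] R)))) → 3

|E| = 3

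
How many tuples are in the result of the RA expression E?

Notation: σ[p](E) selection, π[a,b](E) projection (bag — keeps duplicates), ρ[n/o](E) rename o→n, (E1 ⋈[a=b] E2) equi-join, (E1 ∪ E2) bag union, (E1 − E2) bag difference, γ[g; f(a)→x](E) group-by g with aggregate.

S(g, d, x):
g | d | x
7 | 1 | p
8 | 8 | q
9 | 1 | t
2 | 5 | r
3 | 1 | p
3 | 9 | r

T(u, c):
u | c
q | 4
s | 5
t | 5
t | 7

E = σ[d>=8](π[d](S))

Subexpression sizes:
  S → 6
  π[d](S) → 6
  σ[d>=8](π[d](S)) → 2

|E| = 2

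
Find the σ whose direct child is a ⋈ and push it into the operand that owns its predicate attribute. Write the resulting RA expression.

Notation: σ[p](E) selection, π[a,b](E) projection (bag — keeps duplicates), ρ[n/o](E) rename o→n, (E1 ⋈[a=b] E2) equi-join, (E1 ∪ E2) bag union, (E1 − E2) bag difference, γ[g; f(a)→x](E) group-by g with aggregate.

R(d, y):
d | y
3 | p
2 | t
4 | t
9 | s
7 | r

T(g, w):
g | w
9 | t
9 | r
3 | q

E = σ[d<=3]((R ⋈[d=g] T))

σ filters on d, owned by the left side.
E' = (σ[d<=3](R) ⋈[d=g] T)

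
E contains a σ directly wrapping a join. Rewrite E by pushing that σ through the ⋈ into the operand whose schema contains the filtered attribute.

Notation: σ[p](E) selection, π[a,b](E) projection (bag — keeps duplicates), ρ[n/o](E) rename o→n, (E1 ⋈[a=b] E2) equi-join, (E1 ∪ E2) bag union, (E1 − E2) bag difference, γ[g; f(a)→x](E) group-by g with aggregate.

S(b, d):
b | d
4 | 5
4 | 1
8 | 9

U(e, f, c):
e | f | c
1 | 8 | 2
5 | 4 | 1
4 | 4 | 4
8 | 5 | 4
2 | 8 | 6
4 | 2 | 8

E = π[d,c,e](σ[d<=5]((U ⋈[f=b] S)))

σ filters on d, owned by the right side.
E' = π[d,c,e]((U ⋈[f=b] σ[d<=5](S)))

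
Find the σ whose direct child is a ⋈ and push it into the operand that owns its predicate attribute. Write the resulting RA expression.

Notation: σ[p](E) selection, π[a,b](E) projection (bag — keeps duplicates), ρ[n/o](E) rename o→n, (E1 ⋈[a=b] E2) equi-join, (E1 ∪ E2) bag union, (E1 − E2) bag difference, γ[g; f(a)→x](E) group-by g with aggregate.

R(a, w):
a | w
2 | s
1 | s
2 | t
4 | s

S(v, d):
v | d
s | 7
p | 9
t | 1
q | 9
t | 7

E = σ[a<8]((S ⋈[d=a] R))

σ filters on a, owned by the right side.
E' = (S ⋈[d=a] σ[a<8](R))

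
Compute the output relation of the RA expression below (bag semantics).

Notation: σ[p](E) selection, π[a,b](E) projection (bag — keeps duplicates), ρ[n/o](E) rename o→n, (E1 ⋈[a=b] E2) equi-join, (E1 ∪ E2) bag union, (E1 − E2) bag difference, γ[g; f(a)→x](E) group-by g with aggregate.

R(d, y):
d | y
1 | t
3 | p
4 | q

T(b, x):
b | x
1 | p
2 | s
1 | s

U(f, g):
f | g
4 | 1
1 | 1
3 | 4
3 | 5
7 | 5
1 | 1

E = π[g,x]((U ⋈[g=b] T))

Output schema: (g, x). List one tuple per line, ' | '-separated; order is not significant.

Subexpression sizes:
  U → 6
  T → 3
  (U ⋈[g=b] T) → 6
  π[g,x]((U ⋈[g=b] T)) → 6

== RESULT ==
g | x
1 | p
1 | p
1 | p
1 | s
1 | s
1 | s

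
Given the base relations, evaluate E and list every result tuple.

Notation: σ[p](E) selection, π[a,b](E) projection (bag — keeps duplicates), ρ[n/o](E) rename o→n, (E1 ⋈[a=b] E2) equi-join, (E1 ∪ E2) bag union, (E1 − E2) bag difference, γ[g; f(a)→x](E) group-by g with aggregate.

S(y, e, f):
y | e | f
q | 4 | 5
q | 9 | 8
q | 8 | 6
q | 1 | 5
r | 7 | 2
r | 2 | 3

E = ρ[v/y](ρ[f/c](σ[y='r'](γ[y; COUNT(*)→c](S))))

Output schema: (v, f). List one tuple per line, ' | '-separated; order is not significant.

Stepwise |·|:
  S → 6
  γ[y; COUNT(*)→c](S) → 2
  σ[y='r'](γ[y; COUNT(*)→c](S)) → 1
  ρ[f/c](σ[y='r'](γ[y; COUNT(*)→c](S))) → 1
  ρ[v/y](ρ[f/c](σ[y='r'](γ[y; COUNT(*)→c](S)))) → 1

== RESULT ==
v | f
r | 2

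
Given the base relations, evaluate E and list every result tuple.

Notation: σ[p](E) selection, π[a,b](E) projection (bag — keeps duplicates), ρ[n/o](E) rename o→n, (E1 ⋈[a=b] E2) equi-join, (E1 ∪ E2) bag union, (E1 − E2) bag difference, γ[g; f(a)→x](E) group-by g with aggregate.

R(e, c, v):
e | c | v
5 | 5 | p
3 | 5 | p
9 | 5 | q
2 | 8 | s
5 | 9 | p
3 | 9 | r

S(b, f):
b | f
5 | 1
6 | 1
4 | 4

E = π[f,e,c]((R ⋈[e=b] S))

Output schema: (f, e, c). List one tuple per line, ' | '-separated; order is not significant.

Subexpression sizes:
  R → 6
  S → 3
  (R ⋈[e=b] S) → 2
  π[f,e,c]((R ⋈[e=b] S)) → 2

== RESULT ==
f | e | c
1 | 5 | 5
1 | 5 | 9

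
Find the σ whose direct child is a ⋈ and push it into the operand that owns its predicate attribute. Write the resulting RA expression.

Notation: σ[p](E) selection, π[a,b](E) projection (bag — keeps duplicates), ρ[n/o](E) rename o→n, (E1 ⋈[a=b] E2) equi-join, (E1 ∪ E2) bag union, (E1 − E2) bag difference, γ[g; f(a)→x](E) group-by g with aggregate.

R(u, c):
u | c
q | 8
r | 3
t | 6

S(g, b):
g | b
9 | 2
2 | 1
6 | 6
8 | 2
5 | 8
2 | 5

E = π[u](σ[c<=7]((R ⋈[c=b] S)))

σ filters on c, owned by the left side.
E' = π[u]((σ[c<=7](R) ⋈[c=b] S))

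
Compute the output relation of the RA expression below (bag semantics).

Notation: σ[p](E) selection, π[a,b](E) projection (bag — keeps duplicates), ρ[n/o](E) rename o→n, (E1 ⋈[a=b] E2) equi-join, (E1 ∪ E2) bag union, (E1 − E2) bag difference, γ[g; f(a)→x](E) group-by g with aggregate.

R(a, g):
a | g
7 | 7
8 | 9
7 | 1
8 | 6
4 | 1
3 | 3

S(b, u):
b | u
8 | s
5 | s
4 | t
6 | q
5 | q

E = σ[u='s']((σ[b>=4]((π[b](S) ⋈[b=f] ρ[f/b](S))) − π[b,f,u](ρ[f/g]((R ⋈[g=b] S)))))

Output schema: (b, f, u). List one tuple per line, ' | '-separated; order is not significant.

Row counts bottom-up:
  S → 5
  π[b](S) → 5
  S → 5
  ρ[f/b](S) → 5
  (π[b](S) ⋈[b=f] ρ[f/b](S)) → 7
  σ[b>=4]((π[b](S) ⋈[b=f] ρ[f/b](S))) → 7
  R → 6
  S → 5
  (R ⋈[g=b] S) → 1
  ρ[f/g]((R ⋈[g=b] S)) → 1
  π[b,f,u](ρ[f/g]((R ⋈[g=b] S))) → 1
  (σ[b>=4]((π[b](S) ⋈[b=f] ρ[f/b](S))) − π[b,f,u](ρ[f/g]((R ⋈[g=b] S)))) → 6
  σ[u='s']((σ[b>=4]((π[b](S) ⋈[b=f] ρ[f/b](S))) − π[b,f,u](ρ[f/g]((R ⋈[g=b] S))))) → 3

== RESULT ==
b | f | u
5 | 5 | s
5 | 5 | s
8 | 8 | s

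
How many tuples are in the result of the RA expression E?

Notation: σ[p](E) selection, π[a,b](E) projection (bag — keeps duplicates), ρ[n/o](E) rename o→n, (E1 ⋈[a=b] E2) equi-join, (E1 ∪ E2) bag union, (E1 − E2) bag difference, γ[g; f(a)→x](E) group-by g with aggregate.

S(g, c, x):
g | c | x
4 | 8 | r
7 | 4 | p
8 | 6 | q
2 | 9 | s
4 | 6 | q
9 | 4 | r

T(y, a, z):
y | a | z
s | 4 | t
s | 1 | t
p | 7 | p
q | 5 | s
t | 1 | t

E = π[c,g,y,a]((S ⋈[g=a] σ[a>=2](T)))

Row counts bottom-up:
  S → 6
  T → 5
  σ[a>=2](T) → 3
  (S ⋈[g=a] σ[a>=2](T)) → 3
  π[c,g,y,a]((S ⋈[g=a] σ[a>=2](T))) → 3

|E| = 3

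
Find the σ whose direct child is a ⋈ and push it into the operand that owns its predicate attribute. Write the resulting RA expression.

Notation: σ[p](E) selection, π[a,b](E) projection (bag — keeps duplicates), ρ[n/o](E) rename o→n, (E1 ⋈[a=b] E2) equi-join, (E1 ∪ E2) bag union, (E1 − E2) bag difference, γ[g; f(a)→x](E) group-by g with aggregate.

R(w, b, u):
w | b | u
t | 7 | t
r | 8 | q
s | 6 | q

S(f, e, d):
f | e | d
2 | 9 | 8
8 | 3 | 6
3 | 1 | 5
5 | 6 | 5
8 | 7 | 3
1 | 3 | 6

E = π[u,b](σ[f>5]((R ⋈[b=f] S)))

σ filters on f, owned by the right side.
E' = π[u,b]((R ⋈[b=f] σ[f>5](S)))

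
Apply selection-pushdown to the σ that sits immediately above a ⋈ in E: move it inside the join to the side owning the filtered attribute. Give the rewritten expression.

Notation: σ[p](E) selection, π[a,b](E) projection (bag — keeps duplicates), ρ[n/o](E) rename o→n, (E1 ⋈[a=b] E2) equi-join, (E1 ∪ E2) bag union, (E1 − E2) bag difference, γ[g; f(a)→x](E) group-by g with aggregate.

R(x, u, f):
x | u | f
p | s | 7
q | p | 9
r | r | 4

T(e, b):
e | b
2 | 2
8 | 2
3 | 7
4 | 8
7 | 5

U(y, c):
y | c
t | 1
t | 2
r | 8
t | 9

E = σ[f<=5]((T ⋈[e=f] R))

σ filters on f, owned by the right side.
E' = (T ⋈[e=f] σ[f<=5](R))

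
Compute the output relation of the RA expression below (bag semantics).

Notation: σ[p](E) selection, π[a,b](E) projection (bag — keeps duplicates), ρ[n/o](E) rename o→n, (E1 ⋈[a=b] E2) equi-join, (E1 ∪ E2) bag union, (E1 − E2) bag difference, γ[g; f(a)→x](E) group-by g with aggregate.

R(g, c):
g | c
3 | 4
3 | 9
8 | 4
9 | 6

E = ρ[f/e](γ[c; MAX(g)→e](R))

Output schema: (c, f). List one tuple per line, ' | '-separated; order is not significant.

Subexpression sizes:
  R → 4
  γ[c; MAX(g)→e](R) → 3
  ρ[f/e](γ[c; MAX(g)→e](R)) → 3

== RESULT ==
c | f
4 | 8
6 | 9
9 | 3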